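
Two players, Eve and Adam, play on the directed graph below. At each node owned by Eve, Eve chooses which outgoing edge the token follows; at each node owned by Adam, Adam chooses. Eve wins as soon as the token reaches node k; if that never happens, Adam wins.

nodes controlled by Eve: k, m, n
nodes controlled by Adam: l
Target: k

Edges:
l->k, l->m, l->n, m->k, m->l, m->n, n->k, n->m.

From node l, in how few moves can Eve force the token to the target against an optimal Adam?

2

A0 = {k}
A1: add {m, n} — m (Eve) has m→k; n (Eve) has n→k.
A2: add {l} — l (Adam): all of {k, m, n} already in.
A2 = all vertices. Fixed point.
l enters the attractor at level 2, so Eve can force the target in 2 moves from there.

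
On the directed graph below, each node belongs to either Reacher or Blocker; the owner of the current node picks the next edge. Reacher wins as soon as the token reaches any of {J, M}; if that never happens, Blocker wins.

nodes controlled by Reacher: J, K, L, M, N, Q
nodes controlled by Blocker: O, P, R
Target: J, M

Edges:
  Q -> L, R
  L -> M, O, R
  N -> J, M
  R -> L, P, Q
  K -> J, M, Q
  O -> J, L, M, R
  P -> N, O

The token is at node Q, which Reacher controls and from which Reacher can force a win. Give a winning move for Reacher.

A0 = {J, M}
A1: add {K, L, N} — K (Reacher) has K→J; L (Reacher) has L→M; N (Reacher) has N→J.
A2: add {Q} — Q (Reacher) has Q→L.
A3 = A2; e.g. O (Blocker) can still go to R. Fixed point.
From Q, successor L is in the attractor (rank 1); the other successor R is not.

L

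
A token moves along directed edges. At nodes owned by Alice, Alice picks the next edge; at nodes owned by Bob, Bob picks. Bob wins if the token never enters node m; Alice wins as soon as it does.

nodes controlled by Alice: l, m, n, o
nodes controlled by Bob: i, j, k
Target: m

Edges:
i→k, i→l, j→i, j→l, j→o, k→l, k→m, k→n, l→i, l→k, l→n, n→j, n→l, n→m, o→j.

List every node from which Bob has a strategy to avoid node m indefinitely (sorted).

j, o

A0 = {m}
A1: add {n} — n (Alice) has n→m.
A2: add {l} — l (Alice) has l→n.
A3: add {k} — k (Bob): all of {l, m, n} already in.
A4: add {i} — i (Bob): all of {k, l} already in.
A5 = A4; e.g. j (Bob) can still go to o. Fixed point.
Alice's attractor = {i, k, l, m, n}; Bob avoids the target exactly from the complement.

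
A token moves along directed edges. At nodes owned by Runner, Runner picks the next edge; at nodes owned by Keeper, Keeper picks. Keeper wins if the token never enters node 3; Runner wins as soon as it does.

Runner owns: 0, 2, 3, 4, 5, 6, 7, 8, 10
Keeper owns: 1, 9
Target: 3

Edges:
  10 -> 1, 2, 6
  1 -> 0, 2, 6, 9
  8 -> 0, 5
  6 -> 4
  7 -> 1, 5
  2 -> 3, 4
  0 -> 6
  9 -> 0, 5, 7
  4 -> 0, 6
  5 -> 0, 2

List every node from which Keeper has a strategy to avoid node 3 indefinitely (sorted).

0, 1, 4, 6, 9

A0 = {3}
A1: add {2} — 2 (Runner) has 2→3.
A2: add {5, 10} — 5 (Runner) has 5→2; 10 (Runner) has 10→2.
A3: add {7, 8} — 7 (Runner) has 7→5; 8 (Runner) has 8→5.
A4 = A3; e.g. 0 (Runner) has no edge into A3. Fixed point.
Runner's attractor = {2, 3, 5, 7, 8, 10}; Keeper avoids the target exactly from the complement.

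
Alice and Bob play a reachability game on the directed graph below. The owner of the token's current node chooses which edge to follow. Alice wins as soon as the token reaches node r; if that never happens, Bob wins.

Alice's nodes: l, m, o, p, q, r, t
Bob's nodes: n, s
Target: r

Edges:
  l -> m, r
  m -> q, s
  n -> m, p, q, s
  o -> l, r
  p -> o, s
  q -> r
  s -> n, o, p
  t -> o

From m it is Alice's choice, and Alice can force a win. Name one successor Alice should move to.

A0 = {r}
A1: add {l, o, q} — l (Alice) has l→r; o (Alice) has o→r; q (Alice) has q→r.
A2: add {m, p, t} — m (Alice) has m→q; p (Alice) has p→o; t (Alice) has t→o.
A3 = A2; e.g. n (Bob) can still go to s. Fixed point.
From m, successor q is in the attractor (rank 1); the other successor s is not.

q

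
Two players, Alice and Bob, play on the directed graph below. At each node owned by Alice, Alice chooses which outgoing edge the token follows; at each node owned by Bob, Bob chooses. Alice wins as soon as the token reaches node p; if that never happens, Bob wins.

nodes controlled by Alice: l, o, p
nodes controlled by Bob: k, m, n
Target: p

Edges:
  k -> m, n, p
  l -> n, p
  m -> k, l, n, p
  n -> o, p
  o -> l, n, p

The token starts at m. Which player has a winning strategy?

Bob

A0 = {p}
A1: add {l, o} — l (Alice) has l→p; o (Alice) has o→p.
A2: add {n} — n (Bob): all of {o, p} already in.
A3 = A2; e.g. k (Bob) can still go to m. Fixed point.
m never enters the attractor, so Bob can avoid the target forever.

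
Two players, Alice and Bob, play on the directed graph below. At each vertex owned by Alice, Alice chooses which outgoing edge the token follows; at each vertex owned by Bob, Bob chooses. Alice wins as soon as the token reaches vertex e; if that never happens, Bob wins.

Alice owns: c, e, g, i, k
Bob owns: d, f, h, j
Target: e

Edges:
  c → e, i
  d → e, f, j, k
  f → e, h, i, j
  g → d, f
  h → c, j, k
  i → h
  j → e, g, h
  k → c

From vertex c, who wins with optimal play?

Alice

A0 = {e}
A1: add {c} — c (Alice) has c→e.
c ∈ A1, so Alice can force the target.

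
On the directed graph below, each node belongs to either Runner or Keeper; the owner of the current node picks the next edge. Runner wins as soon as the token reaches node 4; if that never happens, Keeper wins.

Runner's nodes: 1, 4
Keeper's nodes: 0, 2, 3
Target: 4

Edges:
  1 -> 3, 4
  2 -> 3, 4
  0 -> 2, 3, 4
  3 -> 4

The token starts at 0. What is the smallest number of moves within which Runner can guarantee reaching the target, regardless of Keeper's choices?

A0 = {4}
A1: add {1, 3} — 1 (Runner) has 1→4; 3 (Keeper): all of {4} already in.
A2: add {2} — 2 (Keeper): all of {3, 4} already in.
A3: add {0} — 0 (Keeper): all of {2, 3, 4} already in.
A3 = all vertices. Fixed point.
0 enters the attractor at level 3, so Runner can force the target in 3 moves from there.

3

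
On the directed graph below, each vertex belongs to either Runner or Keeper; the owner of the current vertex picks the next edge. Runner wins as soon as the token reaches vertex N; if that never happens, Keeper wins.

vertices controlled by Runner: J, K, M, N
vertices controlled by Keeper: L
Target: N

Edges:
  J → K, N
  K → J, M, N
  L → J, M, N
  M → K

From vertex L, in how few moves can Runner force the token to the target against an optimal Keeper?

A0 = {N}
A1: add {J, K} — J (Runner) has J→N; K (Runner) has K→N.
A2: add {M} — M (Runner) has M→K.
A3: add {L} — L (Keeper): all of {J, M, N} already in.
A3 = all vertices. Fixed point.
L enters the attractor at level 3, so Runner can force the target in 3 moves from there.

3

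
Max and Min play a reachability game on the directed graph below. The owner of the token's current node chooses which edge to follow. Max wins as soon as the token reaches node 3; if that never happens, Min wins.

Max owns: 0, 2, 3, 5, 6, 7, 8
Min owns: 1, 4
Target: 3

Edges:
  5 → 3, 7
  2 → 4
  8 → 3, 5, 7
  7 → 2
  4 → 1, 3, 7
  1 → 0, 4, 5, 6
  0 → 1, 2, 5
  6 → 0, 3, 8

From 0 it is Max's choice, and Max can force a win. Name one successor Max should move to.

A0 = {3}
A1: add {5, 6, 8} — 5 (Max) has 5→3; 6 (Max) has 6→3; 8 (Max) has 8→3.
A2: add {0} — 0 (Max) has 0→5.
A3 = A2; e.g. 1 (Min) can still go to 4. Fixed point.
From 0, successor 5 is in the attractor (rank 1); the other successors 1, 2 are not.

5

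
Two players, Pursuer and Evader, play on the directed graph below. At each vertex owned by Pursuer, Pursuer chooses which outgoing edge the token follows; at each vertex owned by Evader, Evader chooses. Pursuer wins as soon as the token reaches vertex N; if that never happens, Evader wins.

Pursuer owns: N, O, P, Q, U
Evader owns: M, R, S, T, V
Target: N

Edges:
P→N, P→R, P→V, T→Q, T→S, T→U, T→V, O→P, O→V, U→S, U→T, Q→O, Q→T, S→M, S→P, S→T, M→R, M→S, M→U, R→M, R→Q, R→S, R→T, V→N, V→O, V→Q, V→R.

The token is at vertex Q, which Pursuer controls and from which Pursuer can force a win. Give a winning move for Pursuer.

O

A0 = {N}
A1: add {P} — P (Pursuer) has P→N.
A2: add {O} — O (Pursuer) has O→P.
A3: add {Q} — Q (Pursuer) has Q→O.
A4 = A3; e.g. M (Evader) can still go to R. Fixed point.
From Q, successor O is in the attractor (rank 2); the other successor T is not.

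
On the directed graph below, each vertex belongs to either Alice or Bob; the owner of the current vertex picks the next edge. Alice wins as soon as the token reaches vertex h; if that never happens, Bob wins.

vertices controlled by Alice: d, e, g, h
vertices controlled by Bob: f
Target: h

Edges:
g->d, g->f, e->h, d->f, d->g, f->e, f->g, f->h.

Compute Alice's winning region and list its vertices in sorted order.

e, h

A0 = {h}
A1: add {e} — e (Alice) has e→h.
A2 = A1; e.g. d (Alice) has no edge into A1. Fixed point.
Alice's winning region = {e, h}.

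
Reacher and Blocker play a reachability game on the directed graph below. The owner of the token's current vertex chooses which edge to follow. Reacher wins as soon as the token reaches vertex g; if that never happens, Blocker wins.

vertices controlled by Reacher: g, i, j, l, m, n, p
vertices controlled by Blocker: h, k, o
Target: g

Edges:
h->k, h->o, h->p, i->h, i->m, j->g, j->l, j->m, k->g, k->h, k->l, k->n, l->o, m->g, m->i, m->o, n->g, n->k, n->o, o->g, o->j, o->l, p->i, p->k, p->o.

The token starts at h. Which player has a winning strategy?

A0 = {g}
A1: add {j, m, n} — j (Reacher) has j→g; m (Reacher) has m→g; n (Reacher) has n→g.
A2: add {i} — i (Reacher) has i→m.
A3: add {p} — p (Reacher) has p→i.
A4 = A3; e.g. h (Blocker) can still go to k. Fixed point.
h never enters the attractor, so Blocker can avoid the target forever.

Blocker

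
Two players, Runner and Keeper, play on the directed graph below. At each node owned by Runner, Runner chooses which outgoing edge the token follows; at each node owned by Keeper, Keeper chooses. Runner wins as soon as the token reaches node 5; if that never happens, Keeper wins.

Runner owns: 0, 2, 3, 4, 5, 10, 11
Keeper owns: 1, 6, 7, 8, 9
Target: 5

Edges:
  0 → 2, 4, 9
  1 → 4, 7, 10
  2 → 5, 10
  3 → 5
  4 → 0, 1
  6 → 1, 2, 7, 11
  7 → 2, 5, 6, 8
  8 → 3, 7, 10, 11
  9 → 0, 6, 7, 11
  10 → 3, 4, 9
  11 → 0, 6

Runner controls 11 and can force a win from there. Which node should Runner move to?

A0 = {5}
A1: add {2, 3} — 2 (Runner) has 2→5; 3 (Runner) has 3→5.
A2: add {0, 10} — 0 (Runner) has 0→2; 10 (Runner) has 10→3.
A3: add {4, 11} — 4 (Runner) has 4→0; 11 (Runner) has 11→0.
A4 = A3; e.g. 1 (Keeper) can still go to 7. Fixed point.
From 11, successor 0 is in the attractor (rank 2); the other successor 6 is not.

0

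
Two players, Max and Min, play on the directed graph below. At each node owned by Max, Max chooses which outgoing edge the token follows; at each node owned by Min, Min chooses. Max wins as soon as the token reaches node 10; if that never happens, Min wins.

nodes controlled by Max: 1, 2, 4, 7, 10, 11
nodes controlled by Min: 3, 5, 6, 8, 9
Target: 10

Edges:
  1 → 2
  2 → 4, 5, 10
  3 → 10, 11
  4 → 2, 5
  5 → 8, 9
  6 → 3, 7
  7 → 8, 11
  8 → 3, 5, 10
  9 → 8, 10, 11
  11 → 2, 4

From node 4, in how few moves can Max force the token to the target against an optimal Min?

A0 = {10}
A1: add {2} — 2 (Max) has 2→10.
A2: add {1, 4, 11} — 1 (Max) has 1→2; 4 (Max) has 4→2; 11 (Max) has 11→2.
4 enters the attractor at level 2, so Max can force the target in 2 moves from there.

2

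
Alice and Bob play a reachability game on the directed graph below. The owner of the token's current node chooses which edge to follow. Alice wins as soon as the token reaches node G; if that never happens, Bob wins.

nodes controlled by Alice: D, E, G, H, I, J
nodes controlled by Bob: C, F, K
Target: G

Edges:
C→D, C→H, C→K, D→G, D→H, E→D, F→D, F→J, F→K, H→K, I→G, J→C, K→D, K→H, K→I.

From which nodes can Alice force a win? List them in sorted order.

A0 = {G}
A1: add {D, I} — D (Alice) has D→G; I (Alice) has I→G.
A2: add {E} — E (Alice) has E→D.
A3 = A2; e.g. C (Bob) can still go to H. Fixed point.
Alice's winning region = {D, E, G, I}.

D, E, G, I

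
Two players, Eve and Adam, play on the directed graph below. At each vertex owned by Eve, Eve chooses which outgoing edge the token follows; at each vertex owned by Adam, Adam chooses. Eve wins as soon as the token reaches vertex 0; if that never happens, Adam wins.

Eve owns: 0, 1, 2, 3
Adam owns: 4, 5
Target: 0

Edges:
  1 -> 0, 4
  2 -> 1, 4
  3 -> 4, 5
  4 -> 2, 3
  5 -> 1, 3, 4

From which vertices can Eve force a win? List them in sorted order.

0, 1, 2

A0 = {0}
A1: add {1} — 1 (Eve) has 1→0.
A2: add {2} — 2 (Eve) has 2→1.
A3 = A2; e.g. 3 (Eve) has no edge into A2. Fixed point.
Eve's winning region = {0, 1, 2}.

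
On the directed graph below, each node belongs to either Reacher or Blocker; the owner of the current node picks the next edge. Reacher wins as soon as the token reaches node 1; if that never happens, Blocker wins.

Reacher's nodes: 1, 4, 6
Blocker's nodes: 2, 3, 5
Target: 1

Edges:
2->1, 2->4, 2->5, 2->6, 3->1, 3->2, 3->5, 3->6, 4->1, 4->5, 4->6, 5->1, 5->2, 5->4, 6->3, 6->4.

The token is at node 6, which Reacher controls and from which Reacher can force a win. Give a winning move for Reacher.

4

A0 = {1}
A1: add {4} — 4 (Reacher) has 4→1.
A2: add {6} — 6 (Reacher) has 6→4.
A3 = A2; e.g. 2 (Blocker) can still go to 5. Fixed point.
From 6, successor 4 is in the attractor (rank 1); the other successor 3 is not.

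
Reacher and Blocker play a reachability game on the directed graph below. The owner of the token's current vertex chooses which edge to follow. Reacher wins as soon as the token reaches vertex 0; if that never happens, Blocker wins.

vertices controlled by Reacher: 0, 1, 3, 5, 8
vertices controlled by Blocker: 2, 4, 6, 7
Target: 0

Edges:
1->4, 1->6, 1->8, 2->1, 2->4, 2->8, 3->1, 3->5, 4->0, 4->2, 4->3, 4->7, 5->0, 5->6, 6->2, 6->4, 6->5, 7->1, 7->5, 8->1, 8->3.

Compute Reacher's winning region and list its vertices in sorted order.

A0 = {0}
A1: add {5} — 5 (Reacher) has 5→0.
A2: add {3} — 3 (Reacher) has 3→5.
A3: add {8} — 8 (Reacher) has 8→3.
A4: add {1} — 1 (Reacher) has 1→8.
A5: add {7} — 7 (Blocker): all of {1, 5} already in.
A6 = A5; e.g. 2 (Blocker) can still go to 4. Fixed point.
Reacher's winning region = {0, 1, 3, 5, 7, 8}.

0, 1, 3, 5, 7, 8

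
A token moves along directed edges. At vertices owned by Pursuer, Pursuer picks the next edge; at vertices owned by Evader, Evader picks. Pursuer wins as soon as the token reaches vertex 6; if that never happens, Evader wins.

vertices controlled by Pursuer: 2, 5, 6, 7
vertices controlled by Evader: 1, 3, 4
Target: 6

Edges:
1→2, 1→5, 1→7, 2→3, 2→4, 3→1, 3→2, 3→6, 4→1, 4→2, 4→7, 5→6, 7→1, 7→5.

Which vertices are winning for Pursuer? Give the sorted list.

A0 = {6}
A1: add {5} — 5 (Pursuer) has 5→6.
A2: add {7} — 7 (Pursuer) has 7→5.
A3 = A2; e.g. 1 (Evader) can still go to 2. Fixed point.
Pursuer's winning region = {5, 6, 7}.

5, 6, 7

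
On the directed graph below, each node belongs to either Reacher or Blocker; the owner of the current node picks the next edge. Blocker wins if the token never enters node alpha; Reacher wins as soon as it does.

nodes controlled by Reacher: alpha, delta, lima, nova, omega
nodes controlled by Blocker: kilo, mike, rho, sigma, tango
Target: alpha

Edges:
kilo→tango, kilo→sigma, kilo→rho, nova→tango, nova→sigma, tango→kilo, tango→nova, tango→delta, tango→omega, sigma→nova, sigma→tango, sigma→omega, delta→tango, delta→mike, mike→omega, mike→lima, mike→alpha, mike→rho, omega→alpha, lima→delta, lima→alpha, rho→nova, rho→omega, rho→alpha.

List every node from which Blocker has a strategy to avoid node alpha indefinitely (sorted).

delta, kilo, mike, nova, rho, sigma, tango

A0 = {alpha}
A1: add {lima, omega} — omega (Reacher) has omega→alpha; lima (Reacher) has lima→alpha.
A2 = A1; e.g. kilo (Blocker) can still go to tango. Fixed point.
Reacher's attractor = {alpha, lima, omega}; Blocker avoids the target exactly from the complement.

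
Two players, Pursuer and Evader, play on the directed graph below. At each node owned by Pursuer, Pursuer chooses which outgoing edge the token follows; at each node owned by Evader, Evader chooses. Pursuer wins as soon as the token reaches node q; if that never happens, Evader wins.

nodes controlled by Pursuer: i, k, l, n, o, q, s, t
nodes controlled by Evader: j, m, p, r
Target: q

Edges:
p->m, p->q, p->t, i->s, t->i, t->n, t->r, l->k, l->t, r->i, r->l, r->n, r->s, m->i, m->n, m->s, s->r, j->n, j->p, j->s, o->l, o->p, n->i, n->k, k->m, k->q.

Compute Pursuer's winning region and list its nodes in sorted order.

k, l, n, o, q, t

A0 = {q}
A1: add {k} — k (Pursuer) has k→q.
A2: add {l, n} — l (Pursuer) has l→k; n (Pursuer) has n→k.
A3: add {o, t} — o (Pursuer) has o→l; t (Pursuer) has t→n.
A4 = A3; e.g. i (Pursuer) has no edge into A3. Fixed point.
Pursuer's winning region = {k, l, n, o, q, t}.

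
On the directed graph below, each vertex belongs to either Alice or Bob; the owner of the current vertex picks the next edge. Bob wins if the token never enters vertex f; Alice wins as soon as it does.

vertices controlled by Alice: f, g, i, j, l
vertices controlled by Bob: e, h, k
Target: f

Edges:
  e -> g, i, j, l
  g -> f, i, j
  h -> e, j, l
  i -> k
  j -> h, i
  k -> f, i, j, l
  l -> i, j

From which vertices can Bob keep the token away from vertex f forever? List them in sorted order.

A0 = {f}
A1: add {g} — g (Alice) has g→f.
A2 = A1; e.g. e (Bob) can still go to i. Fixed point.
Alice's attractor = {f, g}; Bob avoids the target exactly from the complement.

e, h, i, j, k, l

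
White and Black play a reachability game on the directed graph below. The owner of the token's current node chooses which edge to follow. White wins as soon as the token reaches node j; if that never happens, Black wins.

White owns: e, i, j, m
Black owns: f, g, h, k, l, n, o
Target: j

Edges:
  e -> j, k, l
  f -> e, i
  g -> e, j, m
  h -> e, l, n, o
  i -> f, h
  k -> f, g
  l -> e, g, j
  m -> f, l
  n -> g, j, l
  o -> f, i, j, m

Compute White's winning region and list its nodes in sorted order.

e, j

A0 = {j}
A1: add {e} — e (White) has e→j.
A2 = A1; e.g. f (Black) can still go to i. Fixed point.
White's winning region = {e, j}.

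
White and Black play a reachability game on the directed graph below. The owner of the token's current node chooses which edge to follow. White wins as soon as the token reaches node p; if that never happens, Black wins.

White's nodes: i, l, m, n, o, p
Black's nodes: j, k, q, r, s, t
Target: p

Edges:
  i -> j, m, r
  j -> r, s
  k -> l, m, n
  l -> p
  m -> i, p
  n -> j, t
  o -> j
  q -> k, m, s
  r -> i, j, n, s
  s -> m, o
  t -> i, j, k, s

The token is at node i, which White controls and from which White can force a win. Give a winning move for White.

A0 = {p}
A1: add {l, m} — l (White) has l→p; m (White) has m→p.
A2: add {i} — i (White) has i→m.
A3 = A2; e.g. j (Black) can still go to r. Fixed point.
From i, successor m is in the attractor (rank 1); the other successors j, r are not.

m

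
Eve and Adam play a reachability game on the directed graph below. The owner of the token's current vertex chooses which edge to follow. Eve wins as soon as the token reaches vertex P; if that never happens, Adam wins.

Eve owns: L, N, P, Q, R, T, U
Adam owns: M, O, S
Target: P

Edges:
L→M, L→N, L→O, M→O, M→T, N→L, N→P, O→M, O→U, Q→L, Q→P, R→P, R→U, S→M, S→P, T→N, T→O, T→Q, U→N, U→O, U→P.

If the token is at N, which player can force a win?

A0 = {P}
A1: add {N, Q, R, U} — N (Eve) has N→P; Q (Eve) has Q→P; R (Eve) has R→P; U (Eve) has U→P.
N ∈ A1, so Eve can force the target.

Eve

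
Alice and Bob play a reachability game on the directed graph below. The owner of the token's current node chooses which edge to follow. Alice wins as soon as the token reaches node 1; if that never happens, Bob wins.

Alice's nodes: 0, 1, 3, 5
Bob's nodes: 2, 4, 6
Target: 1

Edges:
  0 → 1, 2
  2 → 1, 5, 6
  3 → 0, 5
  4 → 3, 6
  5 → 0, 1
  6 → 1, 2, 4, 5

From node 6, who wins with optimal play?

A0 = {1}
A1: add {0, 5} — 0 (Alice) has 0→1; 5 (Alice) has 5→1.
A2: add {3} — 3 (Alice) has 3→0.
A3 = A2; e.g. 2 (Bob) can still go to 6. Fixed point.
6 never enters the attractor, so Bob can avoid the target forever.

Bob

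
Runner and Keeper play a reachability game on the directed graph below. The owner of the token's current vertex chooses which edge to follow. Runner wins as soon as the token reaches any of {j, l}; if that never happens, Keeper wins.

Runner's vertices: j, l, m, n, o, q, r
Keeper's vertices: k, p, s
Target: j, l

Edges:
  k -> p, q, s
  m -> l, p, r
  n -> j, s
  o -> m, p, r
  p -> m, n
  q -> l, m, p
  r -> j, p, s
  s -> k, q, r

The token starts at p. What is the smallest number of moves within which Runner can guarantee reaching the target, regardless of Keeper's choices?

2

A0 = {j, l}
A1: add {m, n, q, r} — m (Runner) has m→l; n (Runner) has n→j; q (Runner) has q→l; r (Runner) has r→j.
A2: add {o, p} — o (Runner) has o→m; p (Keeper): all of {m, n} already in.
A3 = A2; e.g. k (Keeper) can still go to s. Fixed point.
p enters the attractor at level 2, so Runner can force the target in 2 moves from there.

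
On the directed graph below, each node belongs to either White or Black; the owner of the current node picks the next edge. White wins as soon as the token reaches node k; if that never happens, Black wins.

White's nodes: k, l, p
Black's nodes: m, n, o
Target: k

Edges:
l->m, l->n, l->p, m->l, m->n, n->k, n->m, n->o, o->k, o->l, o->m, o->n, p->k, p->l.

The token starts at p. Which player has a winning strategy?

A0 = {k}
A1: add {p} — p (White) has p→k.
p ∈ A1, so White can force the target.

White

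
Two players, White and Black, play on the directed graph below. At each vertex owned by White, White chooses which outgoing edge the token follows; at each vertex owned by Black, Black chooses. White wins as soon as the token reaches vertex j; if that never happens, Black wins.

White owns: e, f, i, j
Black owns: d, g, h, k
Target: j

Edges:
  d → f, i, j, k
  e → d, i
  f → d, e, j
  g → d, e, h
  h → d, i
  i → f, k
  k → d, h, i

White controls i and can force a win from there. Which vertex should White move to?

f

A0 = {j}
A1: add {f} — f (White) has f→j.
A2: add {i} — i (White) has i→f.
A3: add {e} — e (White) has e→i.
A4 = A3; e.g. d (Black) can still go to k. Fixed point.
From i, successor f is in the attractor (rank 1); the other successor k is not.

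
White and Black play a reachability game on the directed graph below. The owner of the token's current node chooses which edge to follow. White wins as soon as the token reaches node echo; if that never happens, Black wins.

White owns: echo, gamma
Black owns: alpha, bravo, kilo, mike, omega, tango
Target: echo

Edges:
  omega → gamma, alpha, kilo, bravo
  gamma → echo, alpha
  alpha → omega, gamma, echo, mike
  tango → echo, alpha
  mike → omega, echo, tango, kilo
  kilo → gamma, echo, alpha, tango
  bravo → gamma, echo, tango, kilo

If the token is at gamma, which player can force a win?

A0 = {echo}
A1: add {gamma} — gamma (White) has gamma→echo.
A2 = A1; e.g. omega (Black) can still go to alpha. Fixed point.
gamma ∈ A1, so White can force the target.

White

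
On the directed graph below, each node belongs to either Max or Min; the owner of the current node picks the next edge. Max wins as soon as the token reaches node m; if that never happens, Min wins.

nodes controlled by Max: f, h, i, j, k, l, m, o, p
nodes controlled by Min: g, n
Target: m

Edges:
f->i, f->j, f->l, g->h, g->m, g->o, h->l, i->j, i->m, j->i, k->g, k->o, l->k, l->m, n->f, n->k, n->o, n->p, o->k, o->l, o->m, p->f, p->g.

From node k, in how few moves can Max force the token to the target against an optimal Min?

A0 = {m}
A1: add {i, l, o} — i (Max) has i→m; l (Max) has l→m; o (Max) has o→m.
A2: add {f, h, j, k} — f (Max) has f→i; h (Max) has h→l; j (Max) has j→i; k (Max) has k→o.
k enters the attractor at level 2, so Max can force the target in 2 moves from there.

2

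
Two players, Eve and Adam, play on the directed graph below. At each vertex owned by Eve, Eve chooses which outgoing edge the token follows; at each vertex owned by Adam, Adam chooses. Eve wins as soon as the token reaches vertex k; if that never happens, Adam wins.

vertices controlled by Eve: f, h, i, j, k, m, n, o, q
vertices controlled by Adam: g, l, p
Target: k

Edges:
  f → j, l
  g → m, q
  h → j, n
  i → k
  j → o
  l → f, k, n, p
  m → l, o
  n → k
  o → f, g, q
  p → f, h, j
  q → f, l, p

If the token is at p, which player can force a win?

Adam

A0 = {k}
A1: add {i, n} — i (Eve) has i→k; n (Eve) has n→k.
A2: add {h} — h (Eve) has h→n.
A3 = A2; e.g. f (Eve) has no edge into A2. Fixed point.
p never enters the attractor, so Adam can avoid the target forever.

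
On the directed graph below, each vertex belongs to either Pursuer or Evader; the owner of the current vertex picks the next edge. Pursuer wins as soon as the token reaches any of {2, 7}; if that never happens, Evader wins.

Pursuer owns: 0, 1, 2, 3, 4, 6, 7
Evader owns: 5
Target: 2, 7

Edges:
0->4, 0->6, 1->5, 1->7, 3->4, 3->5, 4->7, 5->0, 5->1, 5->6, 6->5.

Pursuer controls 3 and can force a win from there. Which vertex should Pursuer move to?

4

A0 = {2, 7}
A1: add {1, 4} — 1 (Pursuer) has 1→7; 4 (Pursuer) has 4→7.
A2: add {0, 3} — 0 (Pursuer) has 0→4; 3 (Pursuer) has 3→4.
A3 = A2; e.g. 5 (Evader) can still go to 6. Fixed point.
From 3, successor 4 is in the attractor (rank 1); the other successor 5 is not.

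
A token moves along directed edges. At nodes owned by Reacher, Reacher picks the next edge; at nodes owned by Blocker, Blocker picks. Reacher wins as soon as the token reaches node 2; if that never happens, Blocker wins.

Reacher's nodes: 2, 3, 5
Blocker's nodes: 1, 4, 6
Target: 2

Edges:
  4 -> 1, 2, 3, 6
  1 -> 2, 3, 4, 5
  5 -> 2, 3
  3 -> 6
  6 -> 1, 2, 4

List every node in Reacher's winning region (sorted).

2, 5

A0 = {2}
A1: add {5} — 5 (Reacher) has 5→2.
A2 = A1; e.g. 1 (Blocker) can still go to 3. Fixed point.
Reacher's winning region = {2, 5}.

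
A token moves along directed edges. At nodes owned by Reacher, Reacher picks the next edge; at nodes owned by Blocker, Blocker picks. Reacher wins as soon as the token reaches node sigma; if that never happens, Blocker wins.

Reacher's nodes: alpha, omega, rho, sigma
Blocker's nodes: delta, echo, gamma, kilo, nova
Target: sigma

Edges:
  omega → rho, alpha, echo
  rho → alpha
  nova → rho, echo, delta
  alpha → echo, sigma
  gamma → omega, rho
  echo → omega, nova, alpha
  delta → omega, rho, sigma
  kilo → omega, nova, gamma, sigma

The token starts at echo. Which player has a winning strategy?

A0 = {sigma}
A1: add {alpha} — alpha (Reacher) has alpha→sigma.
A2: add {omega, rho} — omega (Reacher) has omega→alpha; rho (Reacher) has rho→alpha.
A3: add {delta, gamma} — gamma (Blocker): all of {omega, rho} already in; delta (Blocker): all of {omega, rho, sigma} already in.
A4 = A3; e.g. nova (Blocker) can still go to echo. Fixed point.
echo never enters the attractor, so Blocker can avoid the target forever.

Blocker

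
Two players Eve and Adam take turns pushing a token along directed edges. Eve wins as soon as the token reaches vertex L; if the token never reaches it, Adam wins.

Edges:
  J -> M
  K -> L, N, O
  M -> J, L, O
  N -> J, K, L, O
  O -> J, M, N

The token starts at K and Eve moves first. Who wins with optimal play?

Track states (vertex, player-to-move).
A0 = {(L,Eve), (L,Adam)}
A1: add {(K,Eve), (M,Eve), (N,Eve)}.
(K,Eve) ∈ A1 ⇒ Eve forces the target.

Eve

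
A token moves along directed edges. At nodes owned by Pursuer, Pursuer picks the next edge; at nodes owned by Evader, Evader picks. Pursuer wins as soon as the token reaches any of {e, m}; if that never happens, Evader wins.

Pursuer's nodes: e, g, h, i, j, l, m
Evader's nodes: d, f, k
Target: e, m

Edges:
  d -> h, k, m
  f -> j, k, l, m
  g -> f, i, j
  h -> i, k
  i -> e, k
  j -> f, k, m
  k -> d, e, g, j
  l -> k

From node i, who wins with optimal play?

A0 = {e, m}
A1: add {i, j} — i (Pursuer) has i→e; j (Pursuer) has j→m.
i ∈ A1, so Pursuer can force the target.

Pursuer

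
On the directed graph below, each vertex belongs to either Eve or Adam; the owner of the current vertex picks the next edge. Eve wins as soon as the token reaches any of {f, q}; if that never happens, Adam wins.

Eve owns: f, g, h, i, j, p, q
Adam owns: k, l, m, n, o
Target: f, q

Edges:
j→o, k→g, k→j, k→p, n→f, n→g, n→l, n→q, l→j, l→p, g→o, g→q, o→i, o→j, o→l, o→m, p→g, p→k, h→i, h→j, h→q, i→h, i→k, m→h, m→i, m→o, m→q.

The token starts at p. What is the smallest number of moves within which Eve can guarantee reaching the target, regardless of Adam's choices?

A0 = {f, q}
A1: add {g, h} — g (Eve) has g→q; h (Eve) has h→q.
A2: add {i, p} — i (Eve) has i→h; p (Eve) has p→g.
A3 = A2; e.g. j (Eve) has no edge into A2. Fixed point.
p enters the attractor at level 2, so Eve can force the target in 2 moves from there.

2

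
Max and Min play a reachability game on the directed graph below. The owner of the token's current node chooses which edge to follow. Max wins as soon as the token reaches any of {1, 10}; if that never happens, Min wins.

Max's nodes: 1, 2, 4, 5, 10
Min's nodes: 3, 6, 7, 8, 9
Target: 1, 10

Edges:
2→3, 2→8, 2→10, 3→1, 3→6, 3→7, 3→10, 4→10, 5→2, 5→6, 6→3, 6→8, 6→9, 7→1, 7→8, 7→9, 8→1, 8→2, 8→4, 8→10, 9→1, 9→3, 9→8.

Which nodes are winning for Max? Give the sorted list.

A0 = {1, 10}
A1: add {2, 4} — 2 (Max) has 2→10; 4 (Max) has 4→10.
A2: add {5, 8} — 5 (Max) has 5→2; 8 (Min): all of {1, 2, 4, 10} already in.
A3 = A2; e.g. 3 (Min) can still go to 6. Fixed point.
Max's winning region = {1, 2, 4, 5, 8, 10}.

1, 2, 4, 5, 8, 10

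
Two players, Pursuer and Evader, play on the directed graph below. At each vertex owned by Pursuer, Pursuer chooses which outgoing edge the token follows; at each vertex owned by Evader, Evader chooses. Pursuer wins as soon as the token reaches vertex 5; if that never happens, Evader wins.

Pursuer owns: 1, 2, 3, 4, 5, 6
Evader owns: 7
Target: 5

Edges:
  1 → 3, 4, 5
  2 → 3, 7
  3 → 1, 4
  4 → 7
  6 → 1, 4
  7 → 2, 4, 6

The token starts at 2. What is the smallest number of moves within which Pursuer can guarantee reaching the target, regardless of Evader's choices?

3

A0 = {5}
A1: add {1} — 1 (Pursuer) has 1→5.
A2: add {3, 6} — 3 (Pursuer) has 3→1; 6 (Pursuer) has 6→1.
A3: add {2} — 2 (Pursuer) has 2→3.
A4 = A3; e.g. 4 (Pursuer) has no edge into A3. Fixed point.
2 enters the attractor at level 3, so Pursuer can force the target in 3 moves from there.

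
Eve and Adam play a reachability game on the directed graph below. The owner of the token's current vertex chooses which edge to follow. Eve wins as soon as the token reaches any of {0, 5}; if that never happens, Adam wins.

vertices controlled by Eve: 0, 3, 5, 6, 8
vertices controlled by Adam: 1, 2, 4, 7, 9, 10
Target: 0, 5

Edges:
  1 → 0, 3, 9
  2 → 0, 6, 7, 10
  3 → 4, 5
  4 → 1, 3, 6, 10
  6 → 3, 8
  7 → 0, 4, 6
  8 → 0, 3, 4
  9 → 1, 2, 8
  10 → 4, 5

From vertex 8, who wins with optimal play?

A0 = {0, 5}
A1: add {3, 8} — 3 (Eve) has 3→5; 8 (Eve) has 8→0.
8 ∈ A1, so Eve can force the target.

Eve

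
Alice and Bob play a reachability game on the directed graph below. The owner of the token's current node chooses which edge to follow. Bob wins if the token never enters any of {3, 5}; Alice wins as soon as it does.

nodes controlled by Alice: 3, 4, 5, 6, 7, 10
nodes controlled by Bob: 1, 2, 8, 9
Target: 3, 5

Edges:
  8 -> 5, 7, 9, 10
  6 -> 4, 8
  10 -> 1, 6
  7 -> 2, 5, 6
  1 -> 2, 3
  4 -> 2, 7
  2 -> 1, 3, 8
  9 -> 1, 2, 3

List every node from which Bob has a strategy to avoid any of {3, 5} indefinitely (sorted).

1, 2, 8, 9

A0 = {3, 5}
A1: add {7} — 7 (Alice) has 7→5.
A2: add {4} — 4 (Alice) has 4→7.
A3: add {6} — 6 (Alice) has 6→4.
A4: add {10} — 10 (Alice) has 10→6.
A5 = A4; e.g. 1 (Bob) can still go to 2. Fixed point.
Alice's attractor = {3, 4, 5, 6, 7, 10}; Bob avoids the target exactly from the complement.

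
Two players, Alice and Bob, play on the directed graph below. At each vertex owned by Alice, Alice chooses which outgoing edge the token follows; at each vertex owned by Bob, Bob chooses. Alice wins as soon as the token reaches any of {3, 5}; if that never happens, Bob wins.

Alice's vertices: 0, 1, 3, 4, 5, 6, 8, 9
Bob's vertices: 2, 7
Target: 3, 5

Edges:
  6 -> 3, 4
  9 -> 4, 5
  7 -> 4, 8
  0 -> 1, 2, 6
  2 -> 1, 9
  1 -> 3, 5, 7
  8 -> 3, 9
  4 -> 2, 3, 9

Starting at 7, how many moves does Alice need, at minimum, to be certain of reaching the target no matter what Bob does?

A0 = {3, 5}
A1: add {1, 4, 6, 8, 9} — 1 (Alice) has 1→3; 4 (Alice) has 4→3; 6 (Alice) has 6→3; 8 (Alice) has 8→3; 9 (Alice) has 9→5.
A2: add {0, 2, 7} — 0 (Alice) has 0→1; 2 (Bob): all of {1, 9} already in; 7 (Bob): all of {4, 8} already in.
A2 = all vertices. Fixed point.
7 enters the attractor at level 2, so Alice can force the target in 2 moves from there.

2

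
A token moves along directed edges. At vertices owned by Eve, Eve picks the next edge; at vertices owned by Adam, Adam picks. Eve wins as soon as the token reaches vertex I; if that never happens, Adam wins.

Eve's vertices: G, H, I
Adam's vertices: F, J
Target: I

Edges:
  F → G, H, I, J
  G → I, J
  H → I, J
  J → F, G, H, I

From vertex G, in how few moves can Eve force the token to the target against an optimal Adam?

1

A0 = {I}
A1: add {G, H} — G (Eve) has G→I; H (Eve) has H→I.
A2 = A1; e.g. F (Adam) can still go to J. Fixed point.
G enters the attractor at level 1, so Eve can force the target in 1 move from there.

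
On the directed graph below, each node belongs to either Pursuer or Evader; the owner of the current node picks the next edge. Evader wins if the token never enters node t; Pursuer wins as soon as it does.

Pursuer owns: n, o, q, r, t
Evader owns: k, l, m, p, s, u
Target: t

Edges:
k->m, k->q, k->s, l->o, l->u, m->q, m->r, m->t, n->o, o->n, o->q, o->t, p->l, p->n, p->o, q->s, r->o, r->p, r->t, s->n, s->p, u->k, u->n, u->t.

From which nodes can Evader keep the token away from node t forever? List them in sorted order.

k, l, m, p, q, s, u

A0 = {t}
A1: add {o, r} — o (Pursuer) has o→t; r (Pursuer) has r→t.
A2: add {n} — n (Pursuer) has n→o.
A3 = A2; e.g. k (Evader) can still go to m. Fixed point.
Pursuer's attractor = {n, o, r, t}; Evader avoids the target exactly from the complement.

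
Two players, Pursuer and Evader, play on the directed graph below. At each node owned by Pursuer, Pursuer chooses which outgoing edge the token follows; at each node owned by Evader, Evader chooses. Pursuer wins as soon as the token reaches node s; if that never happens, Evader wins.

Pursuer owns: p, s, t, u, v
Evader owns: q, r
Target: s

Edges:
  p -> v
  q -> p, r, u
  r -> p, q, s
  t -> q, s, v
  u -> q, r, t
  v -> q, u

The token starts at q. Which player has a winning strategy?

A0 = {s}
A1: add {t} — t (Pursuer) has t→s.
A2: add {u} — u (Pursuer) has u→t.
A3: add {v} — v (Pursuer) has v→u.
A4: add {p} — p (Pursuer) has p→v.
A5 = A4; e.g. q (Evader) can still go to r. Fixed point.
q never enters the attractor, so Evader can avoid the target forever.

Evader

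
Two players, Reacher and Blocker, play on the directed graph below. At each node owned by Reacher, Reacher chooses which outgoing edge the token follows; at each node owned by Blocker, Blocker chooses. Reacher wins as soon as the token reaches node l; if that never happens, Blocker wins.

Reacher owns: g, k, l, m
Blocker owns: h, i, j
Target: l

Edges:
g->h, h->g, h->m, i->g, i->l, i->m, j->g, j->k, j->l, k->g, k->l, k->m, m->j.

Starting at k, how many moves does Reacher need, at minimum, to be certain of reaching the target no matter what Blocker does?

A0 = {l}
A1: add {k} — k (Reacher) has k→l.
A2 = A1; e.g. g (Reacher) has no edge into A1. Fixed point.
k enters the attractor at level 1, so Reacher can force the target in 1 move from there.

1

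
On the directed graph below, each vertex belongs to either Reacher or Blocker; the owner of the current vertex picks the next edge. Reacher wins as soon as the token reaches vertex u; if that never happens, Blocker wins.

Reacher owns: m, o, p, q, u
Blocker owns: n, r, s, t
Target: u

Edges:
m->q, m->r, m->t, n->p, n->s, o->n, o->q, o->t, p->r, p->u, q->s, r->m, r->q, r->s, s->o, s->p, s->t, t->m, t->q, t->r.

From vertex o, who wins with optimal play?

Blocker

A0 = {u}
A1: add {p} — p (Reacher) has p→u.
A2 = A1; e.g. m (Reacher) has no edge into A1. Fixed point.
o never enters the attractor, so Blocker can avoid the target forever.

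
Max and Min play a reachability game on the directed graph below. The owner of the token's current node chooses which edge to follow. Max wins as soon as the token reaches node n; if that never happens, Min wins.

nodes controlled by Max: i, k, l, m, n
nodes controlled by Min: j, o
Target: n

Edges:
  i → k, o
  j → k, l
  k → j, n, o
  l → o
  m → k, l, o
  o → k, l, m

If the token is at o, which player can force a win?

A0 = {n}
A1: add {k} — k (Max) has k→n.
A2: add {i, m} — i (Max) has i→k; m (Max) has m→k.
A3 = A2; e.g. j (Min) can still go to l. Fixed point.
o never enters the attractor, so Min can avoid the target forever.

Min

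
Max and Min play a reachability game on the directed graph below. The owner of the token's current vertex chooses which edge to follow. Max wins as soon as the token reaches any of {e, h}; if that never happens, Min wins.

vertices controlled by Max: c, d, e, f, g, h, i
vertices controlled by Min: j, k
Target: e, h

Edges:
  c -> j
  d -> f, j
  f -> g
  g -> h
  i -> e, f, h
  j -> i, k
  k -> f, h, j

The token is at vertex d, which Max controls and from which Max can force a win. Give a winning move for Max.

f

A0 = {e, h}
A1: add {g, i} — g (Max) has g→h; i (Max) has i→e.
A2: add {f} — f (Max) has f→g.
A3: add {d} — d (Max) has d→f.
A4 = A3; e.g. c (Max) has no edge into A3. Fixed point.
From d, successor f is in the attractor (rank 2); the other successor j is not.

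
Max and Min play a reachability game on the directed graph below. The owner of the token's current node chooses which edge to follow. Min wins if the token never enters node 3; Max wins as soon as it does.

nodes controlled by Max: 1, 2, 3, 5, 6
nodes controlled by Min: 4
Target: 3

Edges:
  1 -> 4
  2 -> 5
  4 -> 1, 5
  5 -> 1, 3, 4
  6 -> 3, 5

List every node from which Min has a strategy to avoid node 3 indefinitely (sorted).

A0 = {3}
A1: add {5, 6} — 5 (Max) has 5→3; 6 (Max) has 6→3.
A2: add {2} — 2 (Max) has 2→5.
A3 = A2; e.g. 1 (Max) has no edge into A2. Fixed point.
Max's attractor = {2, 3, 5, 6}; Min avoids the target exactly from the complement.

1, 4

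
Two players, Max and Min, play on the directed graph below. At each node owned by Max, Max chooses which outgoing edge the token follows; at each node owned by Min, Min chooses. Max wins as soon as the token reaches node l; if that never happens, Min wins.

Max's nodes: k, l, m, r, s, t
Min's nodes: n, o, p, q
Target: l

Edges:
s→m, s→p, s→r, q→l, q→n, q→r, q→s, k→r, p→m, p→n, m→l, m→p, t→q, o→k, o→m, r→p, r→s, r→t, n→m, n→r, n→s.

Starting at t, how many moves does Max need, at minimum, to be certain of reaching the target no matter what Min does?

A0 = {l}
A1: add {m} — m (Max) has m→l.
A2: add {s} — s (Max) has s→m.
A3: add {r} — r (Max) has r→s.
A4: add {k, n} — k (Max) has k→r; n (Min): all of {m, r, s} already in.
A5: add {o, p, q} — o (Min): all of {k, m} already in; p (Min): all of {m, n} already in; q (Min): all of {l, n, r, s} already in.
A6: add {t} — t (Max) has t→q.
A6 = all vertices. Fixed point.
t enters the attractor at level 6, so Max can force the target in 6 moves from there.

6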